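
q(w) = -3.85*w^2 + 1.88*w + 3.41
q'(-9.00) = 71.18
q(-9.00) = -325.36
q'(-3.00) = 24.98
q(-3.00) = -36.88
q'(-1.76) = 15.43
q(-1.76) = -11.82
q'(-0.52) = 5.88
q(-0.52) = 1.39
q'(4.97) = -36.39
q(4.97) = -82.34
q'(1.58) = -10.29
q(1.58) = -3.23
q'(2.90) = -20.45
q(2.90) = -23.52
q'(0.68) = -3.36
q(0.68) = 2.91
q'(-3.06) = 25.44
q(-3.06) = -38.39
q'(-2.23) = 19.05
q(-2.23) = -19.93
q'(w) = 1.88 - 7.7*w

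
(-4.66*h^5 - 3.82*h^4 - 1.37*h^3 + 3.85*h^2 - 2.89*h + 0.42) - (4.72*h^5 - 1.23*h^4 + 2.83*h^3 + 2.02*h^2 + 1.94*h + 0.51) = -9.38*h^5 - 2.59*h^4 - 4.2*h^3 + 1.83*h^2 - 4.83*h - 0.09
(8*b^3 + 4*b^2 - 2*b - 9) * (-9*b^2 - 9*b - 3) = -72*b^5 - 108*b^4 - 42*b^3 + 87*b^2 + 87*b + 27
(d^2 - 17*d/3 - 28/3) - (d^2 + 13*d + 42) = -56*d/3 - 154/3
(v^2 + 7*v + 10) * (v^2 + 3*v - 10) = v^4 + 10*v^3 + 21*v^2 - 40*v - 100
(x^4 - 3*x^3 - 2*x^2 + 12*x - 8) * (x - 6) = x^5 - 9*x^4 + 16*x^3 + 24*x^2 - 80*x + 48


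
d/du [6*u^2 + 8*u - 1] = 12*u + 8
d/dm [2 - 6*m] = -6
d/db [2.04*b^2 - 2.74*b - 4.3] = 4.08*b - 2.74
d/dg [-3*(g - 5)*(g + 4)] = 3 - 6*g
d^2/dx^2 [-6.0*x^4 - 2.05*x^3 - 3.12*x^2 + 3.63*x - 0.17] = -72.0*x^2 - 12.3*x - 6.24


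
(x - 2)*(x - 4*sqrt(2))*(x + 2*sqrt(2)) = x^3 - 2*sqrt(2)*x^2 - 2*x^2 - 16*x + 4*sqrt(2)*x + 32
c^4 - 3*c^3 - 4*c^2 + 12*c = c*(c - 3)*(c - 2)*(c + 2)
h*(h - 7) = h^2 - 7*h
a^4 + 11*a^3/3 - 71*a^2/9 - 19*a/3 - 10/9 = (a - 2)*(a + 1/3)^2*(a + 5)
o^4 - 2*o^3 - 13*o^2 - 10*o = o*(o - 5)*(o + 1)*(o + 2)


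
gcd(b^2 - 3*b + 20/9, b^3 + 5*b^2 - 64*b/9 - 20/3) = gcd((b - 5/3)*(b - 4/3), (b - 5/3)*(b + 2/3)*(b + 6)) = b - 5/3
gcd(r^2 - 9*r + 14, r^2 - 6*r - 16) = 1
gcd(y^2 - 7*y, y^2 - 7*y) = y^2 - 7*y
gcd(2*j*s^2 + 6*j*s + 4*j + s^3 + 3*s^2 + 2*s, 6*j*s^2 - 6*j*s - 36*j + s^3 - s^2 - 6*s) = s + 2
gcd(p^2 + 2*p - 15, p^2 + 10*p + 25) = p + 5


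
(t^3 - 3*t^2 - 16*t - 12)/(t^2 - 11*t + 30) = (t^2 + 3*t + 2)/(t - 5)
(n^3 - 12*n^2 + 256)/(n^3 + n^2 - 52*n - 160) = (n - 8)/(n + 5)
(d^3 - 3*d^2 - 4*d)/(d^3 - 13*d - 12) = d/(d + 3)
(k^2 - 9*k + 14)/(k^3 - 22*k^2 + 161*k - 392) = (k - 2)/(k^2 - 15*k + 56)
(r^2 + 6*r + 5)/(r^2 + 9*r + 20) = (r + 1)/(r + 4)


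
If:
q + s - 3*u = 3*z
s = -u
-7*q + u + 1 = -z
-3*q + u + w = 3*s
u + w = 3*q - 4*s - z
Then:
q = 25/167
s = -1/167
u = 1/167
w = 71/167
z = 7/167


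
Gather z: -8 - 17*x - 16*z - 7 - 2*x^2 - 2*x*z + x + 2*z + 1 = -2*x^2 - 16*x + z*(-2*x - 14) - 14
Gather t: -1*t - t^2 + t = -t^2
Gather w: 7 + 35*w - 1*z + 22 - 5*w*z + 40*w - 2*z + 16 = w*(75 - 5*z) - 3*z + 45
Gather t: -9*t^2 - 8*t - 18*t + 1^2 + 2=-9*t^2 - 26*t + 3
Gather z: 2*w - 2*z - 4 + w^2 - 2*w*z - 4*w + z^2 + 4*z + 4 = w^2 - 2*w + z^2 + z*(2 - 2*w)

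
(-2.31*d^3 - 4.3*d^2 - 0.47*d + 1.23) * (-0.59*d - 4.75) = 1.3629*d^4 + 13.5095*d^3 + 20.7023*d^2 + 1.5068*d - 5.8425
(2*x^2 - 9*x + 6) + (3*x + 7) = 2*x^2 - 6*x + 13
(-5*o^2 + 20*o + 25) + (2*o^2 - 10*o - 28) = -3*o^2 + 10*o - 3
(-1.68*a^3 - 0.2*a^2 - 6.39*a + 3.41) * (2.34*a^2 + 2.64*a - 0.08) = -3.9312*a^5 - 4.9032*a^4 - 15.3462*a^3 - 8.8742*a^2 + 9.5136*a - 0.2728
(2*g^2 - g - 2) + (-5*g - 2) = 2*g^2 - 6*g - 4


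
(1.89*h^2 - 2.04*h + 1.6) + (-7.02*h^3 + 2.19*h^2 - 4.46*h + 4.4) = -7.02*h^3 + 4.08*h^2 - 6.5*h + 6.0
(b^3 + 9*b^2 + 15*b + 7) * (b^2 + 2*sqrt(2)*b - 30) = b^5 + 2*sqrt(2)*b^4 + 9*b^4 - 15*b^3 + 18*sqrt(2)*b^3 - 263*b^2 + 30*sqrt(2)*b^2 - 450*b + 14*sqrt(2)*b - 210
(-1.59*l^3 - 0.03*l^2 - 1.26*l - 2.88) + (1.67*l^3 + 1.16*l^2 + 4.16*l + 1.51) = 0.0799999999999998*l^3 + 1.13*l^2 + 2.9*l - 1.37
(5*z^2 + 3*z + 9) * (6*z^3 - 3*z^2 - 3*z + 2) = 30*z^5 + 3*z^4 + 30*z^3 - 26*z^2 - 21*z + 18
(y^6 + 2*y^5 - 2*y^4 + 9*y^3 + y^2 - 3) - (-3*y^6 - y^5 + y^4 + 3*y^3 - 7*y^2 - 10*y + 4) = 4*y^6 + 3*y^5 - 3*y^4 + 6*y^3 + 8*y^2 + 10*y - 7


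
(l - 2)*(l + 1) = l^2 - l - 2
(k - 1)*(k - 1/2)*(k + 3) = k^3 + 3*k^2/2 - 4*k + 3/2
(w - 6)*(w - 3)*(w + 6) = w^3 - 3*w^2 - 36*w + 108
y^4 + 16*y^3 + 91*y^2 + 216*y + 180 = (y + 2)*(y + 3)*(y + 5)*(y + 6)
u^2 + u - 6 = (u - 2)*(u + 3)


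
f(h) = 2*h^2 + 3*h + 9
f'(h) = 4*h + 3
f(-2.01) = 11.05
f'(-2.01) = -5.04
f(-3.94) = 28.23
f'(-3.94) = -12.76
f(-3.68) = 25.04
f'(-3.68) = -11.72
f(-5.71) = 57.08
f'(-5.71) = -19.84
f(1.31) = 16.36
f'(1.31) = 8.24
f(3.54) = 44.68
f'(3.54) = 17.16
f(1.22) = 15.64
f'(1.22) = 7.88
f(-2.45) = 13.66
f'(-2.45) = -6.80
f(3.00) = 36.00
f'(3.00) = 15.00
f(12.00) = 333.00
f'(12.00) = 51.00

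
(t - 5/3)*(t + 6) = t^2 + 13*t/3 - 10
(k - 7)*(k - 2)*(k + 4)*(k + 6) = k^4 + k^3 - 52*k^2 - 76*k + 336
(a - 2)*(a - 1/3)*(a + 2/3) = a^3 - 5*a^2/3 - 8*a/9 + 4/9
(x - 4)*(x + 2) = x^2 - 2*x - 8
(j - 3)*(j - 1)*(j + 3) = j^3 - j^2 - 9*j + 9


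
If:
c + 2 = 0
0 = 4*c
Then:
No Solution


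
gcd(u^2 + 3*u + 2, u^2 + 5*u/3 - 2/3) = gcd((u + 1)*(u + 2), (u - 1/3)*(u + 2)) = u + 2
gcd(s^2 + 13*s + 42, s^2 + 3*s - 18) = s + 6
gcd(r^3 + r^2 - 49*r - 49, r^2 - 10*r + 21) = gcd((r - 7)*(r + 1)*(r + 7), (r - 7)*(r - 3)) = r - 7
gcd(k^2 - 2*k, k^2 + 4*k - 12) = k - 2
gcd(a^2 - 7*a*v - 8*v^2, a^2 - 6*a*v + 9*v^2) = 1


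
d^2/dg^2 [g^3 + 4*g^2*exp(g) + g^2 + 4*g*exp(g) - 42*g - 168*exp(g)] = 4*g^2*exp(g) + 20*g*exp(g) + 6*g - 152*exp(g) + 2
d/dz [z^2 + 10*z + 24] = 2*z + 10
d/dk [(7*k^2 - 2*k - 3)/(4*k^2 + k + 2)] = (15*k^2 + 52*k - 1)/(16*k^4 + 8*k^3 + 17*k^2 + 4*k + 4)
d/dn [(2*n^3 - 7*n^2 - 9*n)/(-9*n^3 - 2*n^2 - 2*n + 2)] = (-67*n^4 - 170*n^3 + 8*n^2 - 28*n - 18)/(81*n^6 + 36*n^5 + 40*n^4 - 28*n^3 - 4*n^2 - 8*n + 4)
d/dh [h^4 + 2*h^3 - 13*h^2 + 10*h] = 4*h^3 + 6*h^2 - 26*h + 10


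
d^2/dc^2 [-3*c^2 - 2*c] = -6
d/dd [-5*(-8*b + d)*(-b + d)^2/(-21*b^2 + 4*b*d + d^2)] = 5*(b - d)*((-17*b + 3*d)*(-21*b^2 + 4*b*d + d^2) - 2*(b - d)*(2*b + d)*(8*b - d))/(-21*b^2 + 4*b*d + d^2)^2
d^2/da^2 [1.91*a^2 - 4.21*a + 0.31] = 3.82000000000000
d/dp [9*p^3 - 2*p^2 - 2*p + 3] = 27*p^2 - 4*p - 2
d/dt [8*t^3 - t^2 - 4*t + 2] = 24*t^2 - 2*t - 4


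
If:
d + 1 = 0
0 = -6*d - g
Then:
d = -1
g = 6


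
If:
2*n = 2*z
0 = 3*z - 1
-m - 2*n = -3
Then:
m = 7/3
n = 1/3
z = 1/3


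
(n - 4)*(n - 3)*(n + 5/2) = n^3 - 9*n^2/2 - 11*n/2 + 30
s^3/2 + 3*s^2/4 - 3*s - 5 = (s/2 + 1)*(s - 5/2)*(s + 2)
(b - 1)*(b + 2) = b^2 + b - 2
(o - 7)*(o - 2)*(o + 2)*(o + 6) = o^4 - o^3 - 46*o^2 + 4*o + 168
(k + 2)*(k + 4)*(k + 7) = k^3 + 13*k^2 + 50*k + 56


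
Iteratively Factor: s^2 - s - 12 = (s + 3)*(s - 4)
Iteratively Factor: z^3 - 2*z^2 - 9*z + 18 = (z - 2)*(z^2 - 9) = (z - 3)*(z - 2)*(z + 3)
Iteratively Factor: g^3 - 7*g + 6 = (g + 3)*(g^2 - 3*g + 2) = (g - 1)*(g + 3)*(g - 2)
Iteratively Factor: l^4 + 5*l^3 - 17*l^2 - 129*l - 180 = (l + 3)*(l^3 + 2*l^2 - 23*l - 60) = (l - 5)*(l + 3)*(l^2 + 7*l + 12) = (l - 5)*(l + 3)^2*(l + 4)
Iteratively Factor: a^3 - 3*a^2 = (a)*(a^2 - 3*a) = a*(a - 3)*(a)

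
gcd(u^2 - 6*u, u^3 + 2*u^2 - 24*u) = u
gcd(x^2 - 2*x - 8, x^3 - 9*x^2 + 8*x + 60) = x + 2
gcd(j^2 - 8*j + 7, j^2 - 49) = j - 7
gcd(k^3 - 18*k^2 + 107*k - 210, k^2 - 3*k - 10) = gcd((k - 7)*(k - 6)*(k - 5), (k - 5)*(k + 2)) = k - 5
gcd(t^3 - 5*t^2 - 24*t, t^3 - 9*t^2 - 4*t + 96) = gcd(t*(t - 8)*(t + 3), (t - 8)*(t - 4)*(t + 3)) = t^2 - 5*t - 24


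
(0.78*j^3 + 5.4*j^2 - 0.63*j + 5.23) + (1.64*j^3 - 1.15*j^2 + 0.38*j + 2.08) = 2.42*j^3 + 4.25*j^2 - 0.25*j + 7.31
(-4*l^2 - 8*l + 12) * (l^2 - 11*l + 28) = -4*l^4 + 36*l^3 - 12*l^2 - 356*l + 336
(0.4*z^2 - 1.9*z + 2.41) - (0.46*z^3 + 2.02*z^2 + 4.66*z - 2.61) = -0.46*z^3 - 1.62*z^2 - 6.56*z + 5.02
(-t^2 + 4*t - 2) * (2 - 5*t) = 5*t^3 - 22*t^2 + 18*t - 4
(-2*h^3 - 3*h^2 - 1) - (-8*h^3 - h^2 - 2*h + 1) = 6*h^3 - 2*h^2 + 2*h - 2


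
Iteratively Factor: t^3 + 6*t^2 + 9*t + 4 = (t + 1)*(t^2 + 5*t + 4) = (t + 1)^2*(t + 4)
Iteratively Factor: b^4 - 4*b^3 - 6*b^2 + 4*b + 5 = (b + 1)*(b^3 - 5*b^2 - b + 5) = (b + 1)^2*(b^2 - 6*b + 5) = (b - 1)*(b + 1)^2*(b - 5)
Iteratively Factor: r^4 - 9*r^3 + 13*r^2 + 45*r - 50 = (r - 5)*(r^3 - 4*r^2 - 7*r + 10) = (r - 5)*(r - 1)*(r^2 - 3*r - 10) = (r - 5)^2*(r - 1)*(r + 2)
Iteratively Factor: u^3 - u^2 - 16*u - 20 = (u - 5)*(u^2 + 4*u + 4) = (u - 5)*(u + 2)*(u + 2)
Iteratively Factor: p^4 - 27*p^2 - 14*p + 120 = (p + 4)*(p^3 - 4*p^2 - 11*p + 30) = (p - 5)*(p + 4)*(p^2 + p - 6) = (p - 5)*(p + 3)*(p + 4)*(p - 2)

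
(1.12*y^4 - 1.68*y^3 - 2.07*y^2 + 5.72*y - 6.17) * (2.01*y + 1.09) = 2.2512*y^5 - 2.156*y^4 - 5.9919*y^3 + 9.2409*y^2 - 6.1669*y - 6.7253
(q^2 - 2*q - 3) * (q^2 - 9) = q^4 - 2*q^3 - 12*q^2 + 18*q + 27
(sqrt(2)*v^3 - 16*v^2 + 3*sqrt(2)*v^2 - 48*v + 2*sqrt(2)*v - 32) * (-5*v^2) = -5*sqrt(2)*v^5 - 15*sqrt(2)*v^4 + 80*v^4 - 10*sqrt(2)*v^3 + 240*v^3 + 160*v^2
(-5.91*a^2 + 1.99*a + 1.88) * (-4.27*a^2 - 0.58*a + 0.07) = 25.2357*a^4 - 5.0695*a^3 - 9.5955*a^2 - 0.9511*a + 0.1316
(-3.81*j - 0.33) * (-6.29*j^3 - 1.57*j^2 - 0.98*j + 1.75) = 23.9649*j^4 + 8.0574*j^3 + 4.2519*j^2 - 6.3441*j - 0.5775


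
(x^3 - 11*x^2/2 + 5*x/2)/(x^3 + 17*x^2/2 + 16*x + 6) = x*(2*x^2 - 11*x + 5)/(2*x^3 + 17*x^2 + 32*x + 12)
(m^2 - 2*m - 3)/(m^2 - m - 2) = (m - 3)/(m - 2)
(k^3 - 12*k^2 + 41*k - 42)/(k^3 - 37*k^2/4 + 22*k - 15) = 4*(k^2 - 10*k + 21)/(4*k^2 - 29*k + 30)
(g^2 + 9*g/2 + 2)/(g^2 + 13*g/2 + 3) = (g + 4)/(g + 6)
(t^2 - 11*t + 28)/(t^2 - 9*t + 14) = (t - 4)/(t - 2)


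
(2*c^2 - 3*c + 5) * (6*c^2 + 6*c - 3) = 12*c^4 - 6*c^3 + 6*c^2 + 39*c - 15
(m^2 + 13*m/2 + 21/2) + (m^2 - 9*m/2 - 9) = 2*m^2 + 2*m + 3/2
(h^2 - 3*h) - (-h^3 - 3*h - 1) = h^3 + h^2 + 1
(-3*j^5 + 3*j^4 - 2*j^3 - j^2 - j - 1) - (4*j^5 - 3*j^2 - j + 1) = -7*j^5 + 3*j^4 - 2*j^3 + 2*j^2 - 2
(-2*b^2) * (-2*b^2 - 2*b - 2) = 4*b^4 + 4*b^3 + 4*b^2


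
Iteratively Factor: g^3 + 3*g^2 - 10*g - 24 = (g + 2)*(g^2 + g - 12) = (g + 2)*(g + 4)*(g - 3)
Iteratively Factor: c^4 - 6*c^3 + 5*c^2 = (c - 1)*(c^3 - 5*c^2) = c*(c - 1)*(c^2 - 5*c) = c^2*(c - 1)*(c - 5)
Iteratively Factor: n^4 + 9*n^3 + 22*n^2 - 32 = (n + 4)*(n^3 + 5*n^2 + 2*n - 8) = (n + 4)^2*(n^2 + n - 2) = (n - 1)*(n + 4)^2*(n + 2)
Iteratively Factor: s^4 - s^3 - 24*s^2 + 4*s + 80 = (s - 2)*(s^3 + s^2 - 22*s - 40) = (s - 5)*(s - 2)*(s^2 + 6*s + 8) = (s - 5)*(s - 2)*(s + 2)*(s + 4)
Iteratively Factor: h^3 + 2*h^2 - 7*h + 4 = (h + 4)*(h^2 - 2*h + 1) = (h - 1)*(h + 4)*(h - 1)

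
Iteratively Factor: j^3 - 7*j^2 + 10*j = (j - 2)*(j^2 - 5*j) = (j - 5)*(j - 2)*(j)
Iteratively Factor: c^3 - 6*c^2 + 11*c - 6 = (c - 1)*(c^2 - 5*c + 6) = (c - 2)*(c - 1)*(c - 3)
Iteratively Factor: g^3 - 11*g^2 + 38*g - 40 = (g - 2)*(g^2 - 9*g + 20) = (g - 5)*(g - 2)*(g - 4)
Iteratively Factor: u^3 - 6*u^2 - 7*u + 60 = (u - 5)*(u^2 - u - 12) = (u - 5)*(u - 4)*(u + 3)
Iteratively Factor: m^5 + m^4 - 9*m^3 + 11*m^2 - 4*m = (m - 1)*(m^4 + 2*m^3 - 7*m^2 + 4*m) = (m - 1)*(m + 4)*(m^3 - 2*m^2 + m) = m*(m - 1)*(m + 4)*(m^2 - 2*m + 1) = m*(m - 1)^2*(m + 4)*(m - 1)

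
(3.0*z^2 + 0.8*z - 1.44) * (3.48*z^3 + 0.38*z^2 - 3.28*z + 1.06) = 10.44*z^5 + 3.924*z^4 - 14.5472*z^3 + 0.00879999999999992*z^2 + 5.5712*z - 1.5264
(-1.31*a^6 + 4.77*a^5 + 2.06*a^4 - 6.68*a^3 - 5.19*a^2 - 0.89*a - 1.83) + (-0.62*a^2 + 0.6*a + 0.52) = -1.31*a^6 + 4.77*a^5 + 2.06*a^4 - 6.68*a^3 - 5.81*a^2 - 0.29*a - 1.31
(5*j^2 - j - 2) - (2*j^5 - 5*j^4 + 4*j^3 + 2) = -2*j^5 + 5*j^4 - 4*j^3 + 5*j^2 - j - 4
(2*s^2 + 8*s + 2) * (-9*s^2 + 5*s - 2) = -18*s^4 - 62*s^3 + 18*s^2 - 6*s - 4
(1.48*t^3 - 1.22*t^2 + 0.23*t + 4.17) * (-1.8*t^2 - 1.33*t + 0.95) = -2.664*t^5 + 0.2276*t^4 + 2.6146*t^3 - 8.9709*t^2 - 5.3276*t + 3.9615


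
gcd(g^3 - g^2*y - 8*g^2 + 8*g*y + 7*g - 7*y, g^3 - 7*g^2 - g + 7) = g^2 - 8*g + 7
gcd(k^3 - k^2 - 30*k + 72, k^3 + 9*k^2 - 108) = k^2 + 3*k - 18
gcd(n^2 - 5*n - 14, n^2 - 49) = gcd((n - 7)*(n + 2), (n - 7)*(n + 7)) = n - 7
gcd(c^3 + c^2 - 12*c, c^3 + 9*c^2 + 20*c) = c^2 + 4*c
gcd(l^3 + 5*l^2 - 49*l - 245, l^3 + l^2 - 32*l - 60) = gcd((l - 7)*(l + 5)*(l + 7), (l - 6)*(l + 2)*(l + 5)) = l + 5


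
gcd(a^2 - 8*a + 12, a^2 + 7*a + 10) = 1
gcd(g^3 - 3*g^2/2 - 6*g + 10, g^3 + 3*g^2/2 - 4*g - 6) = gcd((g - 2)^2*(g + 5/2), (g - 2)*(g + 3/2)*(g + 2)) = g - 2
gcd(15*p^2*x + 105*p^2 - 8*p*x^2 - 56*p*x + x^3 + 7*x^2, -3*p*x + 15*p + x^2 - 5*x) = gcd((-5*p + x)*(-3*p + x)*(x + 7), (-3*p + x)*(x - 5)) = -3*p + x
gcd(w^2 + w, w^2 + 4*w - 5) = 1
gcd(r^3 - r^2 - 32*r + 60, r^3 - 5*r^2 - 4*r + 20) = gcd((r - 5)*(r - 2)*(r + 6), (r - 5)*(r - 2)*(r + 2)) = r^2 - 7*r + 10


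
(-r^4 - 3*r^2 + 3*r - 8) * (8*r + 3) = -8*r^5 - 3*r^4 - 24*r^3 + 15*r^2 - 55*r - 24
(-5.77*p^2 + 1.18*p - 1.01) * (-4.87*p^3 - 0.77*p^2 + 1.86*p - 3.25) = 28.0999*p^5 - 1.3037*p^4 - 6.7221*p^3 + 21.725*p^2 - 5.7136*p + 3.2825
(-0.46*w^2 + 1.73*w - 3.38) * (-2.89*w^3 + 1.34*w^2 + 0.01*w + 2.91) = 1.3294*w^5 - 5.6161*w^4 + 12.0818*w^3 - 5.8505*w^2 + 5.0005*w - 9.8358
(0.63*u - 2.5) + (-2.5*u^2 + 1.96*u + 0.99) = -2.5*u^2 + 2.59*u - 1.51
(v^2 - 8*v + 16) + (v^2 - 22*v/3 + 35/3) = 2*v^2 - 46*v/3 + 83/3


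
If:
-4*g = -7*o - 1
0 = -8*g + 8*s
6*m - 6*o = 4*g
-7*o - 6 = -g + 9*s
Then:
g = -5/12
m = -83/126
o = -8/21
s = -5/12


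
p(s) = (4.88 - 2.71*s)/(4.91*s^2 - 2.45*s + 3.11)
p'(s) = (2.45 - 9.82*s)*(4.88 - 2.71*s)/(4.91*s^2 - 2.45*s + 3.11)^2 - 2.71/(4.91*s^2 - 2.45*s + 3.11) = (13.3061*s^2 - 47.9216*s + 3.5279)/(24.1081*s^4 - 24.059*s^3 + 36.5427*s^2 - 15.239*s + 9.6721)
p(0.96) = 0.43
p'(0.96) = -1.08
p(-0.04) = 1.55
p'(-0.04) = 0.53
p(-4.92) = 0.14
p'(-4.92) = 0.03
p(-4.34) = 0.16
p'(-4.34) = 0.04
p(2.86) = -0.08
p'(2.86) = -0.02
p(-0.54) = 1.08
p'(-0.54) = 0.97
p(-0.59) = 1.03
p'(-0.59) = 0.93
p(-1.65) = 0.46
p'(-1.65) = 0.28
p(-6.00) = 0.11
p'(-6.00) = 0.02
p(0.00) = 1.57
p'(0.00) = 0.36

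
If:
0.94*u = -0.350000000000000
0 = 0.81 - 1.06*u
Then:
No Solution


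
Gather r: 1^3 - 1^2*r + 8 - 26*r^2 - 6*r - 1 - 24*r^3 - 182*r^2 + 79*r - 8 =-24*r^3 - 208*r^2 + 72*r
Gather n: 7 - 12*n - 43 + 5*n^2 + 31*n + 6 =5*n^2 + 19*n - 30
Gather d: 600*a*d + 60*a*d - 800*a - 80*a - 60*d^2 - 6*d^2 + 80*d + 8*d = -880*a - 66*d^2 + d*(660*a + 88)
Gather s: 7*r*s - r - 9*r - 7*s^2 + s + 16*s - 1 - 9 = -10*r - 7*s^2 + s*(7*r + 17) - 10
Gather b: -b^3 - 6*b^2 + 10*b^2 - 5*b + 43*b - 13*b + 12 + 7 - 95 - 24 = -b^3 + 4*b^2 + 25*b - 100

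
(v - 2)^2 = v^2 - 4*v + 4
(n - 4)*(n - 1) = n^2 - 5*n + 4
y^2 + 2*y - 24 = (y - 4)*(y + 6)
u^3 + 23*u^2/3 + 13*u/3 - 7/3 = (u - 1/3)*(u + 1)*(u + 7)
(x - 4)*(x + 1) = x^2 - 3*x - 4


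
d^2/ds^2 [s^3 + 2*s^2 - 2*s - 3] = 6*s + 4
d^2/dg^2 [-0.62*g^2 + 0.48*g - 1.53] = -1.24000000000000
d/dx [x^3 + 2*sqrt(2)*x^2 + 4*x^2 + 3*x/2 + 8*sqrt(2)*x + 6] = 3*x^2 + 4*sqrt(2)*x + 8*x + 3/2 + 8*sqrt(2)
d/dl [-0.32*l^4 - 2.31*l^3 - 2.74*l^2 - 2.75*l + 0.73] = -1.28*l^3 - 6.93*l^2 - 5.48*l - 2.75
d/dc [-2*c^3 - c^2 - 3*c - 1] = -6*c^2 - 2*c - 3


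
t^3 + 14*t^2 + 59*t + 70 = (t + 2)*(t + 5)*(t + 7)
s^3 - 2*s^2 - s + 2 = (s - 2)*(s - 1)*(s + 1)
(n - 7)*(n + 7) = n^2 - 49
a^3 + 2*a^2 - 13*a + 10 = (a - 2)*(a - 1)*(a + 5)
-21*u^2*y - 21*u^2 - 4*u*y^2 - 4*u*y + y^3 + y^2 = (-7*u + y)*(3*u + y)*(y + 1)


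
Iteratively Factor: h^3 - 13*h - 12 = (h + 3)*(h^2 - 3*h - 4) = (h + 1)*(h + 3)*(h - 4)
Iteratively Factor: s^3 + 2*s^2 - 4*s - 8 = (s + 2)*(s^2 - 4) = (s + 2)^2*(s - 2)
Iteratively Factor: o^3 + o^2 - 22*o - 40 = (o - 5)*(o^2 + 6*o + 8) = (o - 5)*(o + 4)*(o + 2)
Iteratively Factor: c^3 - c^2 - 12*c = (c)*(c^2 - c - 12) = c*(c + 3)*(c - 4)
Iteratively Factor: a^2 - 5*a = (a)*(a - 5)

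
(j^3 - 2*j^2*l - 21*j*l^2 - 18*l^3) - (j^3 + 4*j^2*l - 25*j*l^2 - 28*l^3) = -6*j^2*l + 4*j*l^2 + 10*l^3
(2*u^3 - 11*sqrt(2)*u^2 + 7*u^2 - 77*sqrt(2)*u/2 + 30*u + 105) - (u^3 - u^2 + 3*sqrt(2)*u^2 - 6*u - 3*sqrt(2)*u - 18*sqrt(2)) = u^3 - 14*sqrt(2)*u^2 + 8*u^2 - 71*sqrt(2)*u/2 + 36*u + 18*sqrt(2) + 105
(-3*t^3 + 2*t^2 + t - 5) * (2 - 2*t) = 6*t^4 - 10*t^3 + 2*t^2 + 12*t - 10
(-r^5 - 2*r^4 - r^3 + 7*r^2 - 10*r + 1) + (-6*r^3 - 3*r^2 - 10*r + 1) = -r^5 - 2*r^4 - 7*r^3 + 4*r^2 - 20*r + 2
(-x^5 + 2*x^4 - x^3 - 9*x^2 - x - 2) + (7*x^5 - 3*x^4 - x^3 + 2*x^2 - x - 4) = 6*x^5 - x^4 - 2*x^3 - 7*x^2 - 2*x - 6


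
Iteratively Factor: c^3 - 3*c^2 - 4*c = (c)*(c^2 - 3*c - 4) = c*(c - 4)*(c + 1)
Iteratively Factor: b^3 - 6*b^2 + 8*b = (b - 4)*(b^2 - 2*b) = b*(b - 4)*(b - 2)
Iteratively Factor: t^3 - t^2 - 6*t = (t)*(t^2 - t - 6) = t*(t + 2)*(t - 3)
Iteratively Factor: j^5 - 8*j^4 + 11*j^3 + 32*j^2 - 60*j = (j - 2)*(j^4 - 6*j^3 - j^2 + 30*j) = (j - 5)*(j - 2)*(j^3 - j^2 - 6*j) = (j - 5)*(j - 3)*(j - 2)*(j^2 + 2*j) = (j - 5)*(j - 3)*(j - 2)*(j + 2)*(j)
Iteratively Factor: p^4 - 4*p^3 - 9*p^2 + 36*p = (p)*(p^3 - 4*p^2 - 9*p + 36) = p*(p + 3)*(p^2 - 7*p + 12) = p*(p - 4)*(p + 3)*(p - 3)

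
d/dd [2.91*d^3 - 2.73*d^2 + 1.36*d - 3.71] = 8.73*d^2 - 5.46*d + 1.36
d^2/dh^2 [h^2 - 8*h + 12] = 2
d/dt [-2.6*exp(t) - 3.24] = -2.6*exp(t)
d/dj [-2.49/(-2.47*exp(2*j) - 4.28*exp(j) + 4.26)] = (-12.3006*exp(j) - 10.6572)*exp(j)/(2.47*exp(2*j) + 4.28*exp(j) - 4.26)^2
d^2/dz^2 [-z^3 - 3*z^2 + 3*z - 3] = -6*z - 6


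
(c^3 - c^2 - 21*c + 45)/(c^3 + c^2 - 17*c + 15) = (c - 3)/(c - 1)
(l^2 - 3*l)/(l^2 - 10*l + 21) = l/(l - 7)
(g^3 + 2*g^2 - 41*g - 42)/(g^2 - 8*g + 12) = (g^2 + 8*g + 7)/(g - 2)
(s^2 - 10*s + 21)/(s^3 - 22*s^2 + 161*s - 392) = (s - 3)/(s^2 - 15*s + 56)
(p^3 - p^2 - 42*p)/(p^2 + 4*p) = (p^2 - p - 42)/(p + 4)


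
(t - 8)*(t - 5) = t^2 - 13*t + 40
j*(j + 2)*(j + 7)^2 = j^4 + 16*j^3 + 77*j^2 + 98*j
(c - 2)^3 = c^3 - 6*c^2 + 12*c - 8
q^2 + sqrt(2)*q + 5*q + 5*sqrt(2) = (q + 5)*(q + sqrt(2))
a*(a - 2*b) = a^2 - 2*a*b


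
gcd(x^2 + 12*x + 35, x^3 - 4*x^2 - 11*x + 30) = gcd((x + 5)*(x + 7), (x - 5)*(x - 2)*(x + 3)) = 1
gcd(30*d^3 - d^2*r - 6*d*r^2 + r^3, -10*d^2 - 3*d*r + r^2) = -10*d^2 - 3*d*r + r^2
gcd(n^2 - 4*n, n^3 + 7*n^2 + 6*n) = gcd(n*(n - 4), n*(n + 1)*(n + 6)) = n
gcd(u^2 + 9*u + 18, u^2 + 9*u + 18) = u^2 + 9*u + 18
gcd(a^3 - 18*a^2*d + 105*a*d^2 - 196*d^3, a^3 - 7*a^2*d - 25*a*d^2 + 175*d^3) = a - 7*d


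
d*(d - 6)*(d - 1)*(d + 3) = d^4 - 4*d^3 - 15*d^2 + 18*d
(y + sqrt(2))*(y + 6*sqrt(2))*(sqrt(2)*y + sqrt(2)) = sqrt(2)*y^3 + sqrt(2)*y^2 + 14*y^2 + 14*y + 12*sqrt(2)*y + 12*sqrt(2)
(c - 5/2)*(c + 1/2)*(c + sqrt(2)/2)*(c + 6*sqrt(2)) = c^4 - 2*c^3 + 13*sqrt(2)*c^3/2 - 13*sqrt(2)*c^2 + 19*c^2/4 - 12*c - 65*sqrt(2)*c/8 - 15/2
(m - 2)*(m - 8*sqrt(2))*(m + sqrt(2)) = m^3 - 7*sqrt(2)*m^2 - 2*m^2 - 16*m + 14*sqrt(2)*m + 32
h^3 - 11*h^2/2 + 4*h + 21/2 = (h - 7/2)*(h - 3)*(h + 1)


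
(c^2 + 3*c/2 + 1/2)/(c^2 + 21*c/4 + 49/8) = 4*(2*c^2 + 3*c + 1)/(8*c^2 + 42*c + 49)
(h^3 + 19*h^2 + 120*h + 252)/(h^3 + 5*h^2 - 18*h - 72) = (h^2 + 13*h + 42)/(h^2 - h - 12)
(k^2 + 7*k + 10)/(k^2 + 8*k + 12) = (k + 5)/(k + 6)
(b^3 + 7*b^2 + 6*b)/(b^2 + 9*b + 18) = b*(b + 1)/(b + 3)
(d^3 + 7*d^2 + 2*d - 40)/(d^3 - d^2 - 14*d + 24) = (d + 5)/(d - 3)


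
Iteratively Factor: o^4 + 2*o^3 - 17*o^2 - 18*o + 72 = (o + 4)*(o^3 - 2*o^2 - 9*o + 18) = (o + 3)*(o + 4)*(o^2 - 5*o + 6) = (o - 3)*(o + 3)*(o + 4)*(o - 2)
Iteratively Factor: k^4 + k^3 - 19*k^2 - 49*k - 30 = (k + 3)*(k^3 - 2*k^2 - 13*k - 10) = (k + 2)*(k + 3)*(k^2 - 4*k - 5) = (k - 5)*(k + 2)*(k + 3)*(k + 1)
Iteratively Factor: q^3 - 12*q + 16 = (q + 4)*(q^2 - 4*q + 4) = (q - 2)*(q + 4)*(q - 2)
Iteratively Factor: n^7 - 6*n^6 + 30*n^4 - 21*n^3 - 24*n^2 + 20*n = (n + 1)*(n^6 - 7*n^5 + 7*n^4 + 23*n^3 - 44*n^2 + 20*n) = (n - 5)*(n + 1)*(n^5 - 2*n^4 - 3*n^3 + 8*n^2 - 4*n) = n*(n - 5)*(n + 1)*(n^4 - 2*n^3 - 3*n^2 + 8*n - 4) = n*(n - 5)*(n + 1)*(n + 2)*(n^3 - 4*n^2 + 5*n - 2) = n*(n - 5)*(n - 2)*(n + 1)*(n + 2)*(n^2 - 2*n + 1) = n*(n - 5)*(n - 2)*(n - 1)*(n + 1)*(n + 2)*(n - 1)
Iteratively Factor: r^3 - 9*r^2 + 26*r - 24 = (r - 3)*(r^2 - 6*r + 8) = (r - 4)*(r - 3)*(r - 2)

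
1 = 1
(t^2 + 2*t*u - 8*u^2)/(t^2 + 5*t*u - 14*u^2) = (t + 4*u)/(t + 7*u)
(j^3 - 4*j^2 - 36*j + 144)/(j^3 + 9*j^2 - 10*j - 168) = (j - 6)/(j + 7)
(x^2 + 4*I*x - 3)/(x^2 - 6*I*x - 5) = (-x^2 - 4*I*x + 3)/(-x^2 + 6*I*x + 5)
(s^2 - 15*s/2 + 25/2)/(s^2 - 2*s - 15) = (s - 5/2)/(s + 3)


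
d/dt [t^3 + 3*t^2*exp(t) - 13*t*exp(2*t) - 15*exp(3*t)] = 3*t^2*exp(t) + 3*t^2 - 26*t*exp(2*t) + 6*t*exp(t) - 45*exp(3*t) - 13*exp(2*t)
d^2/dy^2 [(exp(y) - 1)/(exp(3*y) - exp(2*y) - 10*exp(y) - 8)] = (4*exp(6*y) - 12*exp(5*y) + 52*exp(4*y) + 110*exp(3*y) - 150*exp(2*y) - 148*exp(y) + 144)*exp(y)/(exp(9*y) - 3*exp(8*y) - 27*exp(7*y) + 35*exp(6*y) + 318*exp(5*y) + 156*exp(4*y) - 1288*exp(3*y) - 2592*exp(2*y) - 1920*exp(y) - 512)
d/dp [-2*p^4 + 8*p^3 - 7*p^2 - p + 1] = -8*p^3 + 24*p^2 - 14*p - 1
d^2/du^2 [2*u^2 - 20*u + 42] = 4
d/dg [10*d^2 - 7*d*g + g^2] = -7*d + 2*g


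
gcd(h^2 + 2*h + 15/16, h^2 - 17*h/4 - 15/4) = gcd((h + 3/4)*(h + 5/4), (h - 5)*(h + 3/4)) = h + 3/4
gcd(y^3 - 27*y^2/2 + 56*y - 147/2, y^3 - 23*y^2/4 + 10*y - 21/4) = y - 3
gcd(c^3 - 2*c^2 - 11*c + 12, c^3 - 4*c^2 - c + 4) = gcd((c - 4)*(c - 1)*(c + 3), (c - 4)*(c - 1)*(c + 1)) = c^2 - 5*c + 4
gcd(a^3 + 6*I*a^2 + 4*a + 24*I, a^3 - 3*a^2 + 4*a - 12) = a^2 + 4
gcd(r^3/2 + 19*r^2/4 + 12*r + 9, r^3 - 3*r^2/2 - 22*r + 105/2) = 1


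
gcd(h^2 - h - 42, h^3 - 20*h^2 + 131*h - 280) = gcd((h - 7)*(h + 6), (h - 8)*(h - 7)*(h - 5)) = h - 7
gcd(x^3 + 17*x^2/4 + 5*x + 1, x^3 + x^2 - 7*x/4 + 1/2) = x + 2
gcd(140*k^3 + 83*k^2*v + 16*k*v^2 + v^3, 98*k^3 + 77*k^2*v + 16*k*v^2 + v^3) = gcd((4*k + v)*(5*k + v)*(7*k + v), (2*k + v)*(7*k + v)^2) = 7*k + v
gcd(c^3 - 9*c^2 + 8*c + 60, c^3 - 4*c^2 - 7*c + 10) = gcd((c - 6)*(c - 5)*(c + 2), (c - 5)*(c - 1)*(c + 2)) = c^2 - 3*c - 10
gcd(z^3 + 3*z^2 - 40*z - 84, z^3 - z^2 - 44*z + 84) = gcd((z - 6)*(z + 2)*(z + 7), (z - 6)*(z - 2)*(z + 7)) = z^2 + z - 42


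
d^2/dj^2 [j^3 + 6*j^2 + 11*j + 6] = 6*j + 12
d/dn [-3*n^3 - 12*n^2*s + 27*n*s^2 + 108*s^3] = -9*n^2 - 24*n*s + 27*s^2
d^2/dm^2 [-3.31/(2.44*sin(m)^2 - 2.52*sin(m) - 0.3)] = (-78.825664*sin(m)^4 + 61.057584*sin(m)^3 + 87.526992*sin(m)^2 - 119.612808*sin(m) + 46.885488)/(-2.44*sin(m)^2 + 2.52*sin(m) + 0.3)^3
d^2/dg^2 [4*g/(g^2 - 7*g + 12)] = 8*(g*(2*g - 7)^2 + (7 - 3*g)*(g^2 - 7*g + 12))/(g^2 - 7*g + 12)^3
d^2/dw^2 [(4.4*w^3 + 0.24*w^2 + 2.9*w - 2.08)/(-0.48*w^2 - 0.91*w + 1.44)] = (-7.105427357601e-15*w^4 - 14.496496*w^3 + 36.474624*w^2 - 61.318656*w - 2.27536)/(0.110592*w^6 + 0.628992*w^5 + 0.197136*w^4 - 3.020381*w^3 - 0.591408000000001*w^2 + 5.660928*w - 2.985984)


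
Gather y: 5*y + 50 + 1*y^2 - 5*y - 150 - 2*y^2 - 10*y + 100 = -y^2 - 10*y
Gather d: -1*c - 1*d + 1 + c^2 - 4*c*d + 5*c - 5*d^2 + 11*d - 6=c^2 + 4*c - 5*d^2 + d*(10 - 4*c) - 5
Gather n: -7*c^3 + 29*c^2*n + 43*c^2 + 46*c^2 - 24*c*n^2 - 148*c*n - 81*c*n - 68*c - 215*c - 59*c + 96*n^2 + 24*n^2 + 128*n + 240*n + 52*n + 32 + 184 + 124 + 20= -7*c^3 + 89*c^2 - 342*c + n^2*(120 - 24*c) + n*(29*c^2 - 229*c + 420) + 360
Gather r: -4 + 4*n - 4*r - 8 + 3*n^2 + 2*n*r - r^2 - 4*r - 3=3*n^2 + 4*n - r^2 + r*(2*n - 8) - 15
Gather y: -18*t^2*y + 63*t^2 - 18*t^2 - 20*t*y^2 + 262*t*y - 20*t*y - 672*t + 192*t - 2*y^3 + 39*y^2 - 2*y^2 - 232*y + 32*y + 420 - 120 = 45*t^2 - 480*t - 2*y^3 + y^2*(37 - 20*t) + y*(-18*t^2 + 242*t - 200) + 300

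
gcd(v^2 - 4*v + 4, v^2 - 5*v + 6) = v - 2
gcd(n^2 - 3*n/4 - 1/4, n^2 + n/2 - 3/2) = n - 1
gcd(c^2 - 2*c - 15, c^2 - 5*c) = c - 5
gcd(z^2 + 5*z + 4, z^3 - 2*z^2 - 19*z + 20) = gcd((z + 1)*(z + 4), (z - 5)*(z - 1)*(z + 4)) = z + 4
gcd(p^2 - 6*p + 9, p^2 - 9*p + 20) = 1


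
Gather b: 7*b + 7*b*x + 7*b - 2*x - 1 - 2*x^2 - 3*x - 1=b*(7*x + 14) - 2*x^2 - 5*x - 2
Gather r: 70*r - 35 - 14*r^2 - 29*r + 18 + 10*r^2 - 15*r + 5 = -4*r^2 + 26*r - 12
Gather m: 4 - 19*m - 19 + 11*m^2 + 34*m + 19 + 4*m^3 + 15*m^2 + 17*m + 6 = 4*m^3 + 26*m^2 + 32*m + 10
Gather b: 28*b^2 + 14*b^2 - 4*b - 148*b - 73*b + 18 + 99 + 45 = 42*b^2 - 225*b + 162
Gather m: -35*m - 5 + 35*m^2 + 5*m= 35*m^2 - 30*m - 5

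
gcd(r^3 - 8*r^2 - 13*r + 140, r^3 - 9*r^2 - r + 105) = r^2 - 12*r + 35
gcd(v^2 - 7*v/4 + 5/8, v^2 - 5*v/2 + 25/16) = v - 5/4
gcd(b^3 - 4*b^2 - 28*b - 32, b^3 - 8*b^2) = b - 8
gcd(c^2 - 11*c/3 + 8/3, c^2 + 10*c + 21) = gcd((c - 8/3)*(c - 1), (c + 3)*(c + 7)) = 1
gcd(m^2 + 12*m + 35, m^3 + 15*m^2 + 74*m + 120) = m + 5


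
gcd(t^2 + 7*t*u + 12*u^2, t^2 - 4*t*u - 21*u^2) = t + 3*u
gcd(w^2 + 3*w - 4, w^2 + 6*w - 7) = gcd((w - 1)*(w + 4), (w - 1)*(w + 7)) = w - 1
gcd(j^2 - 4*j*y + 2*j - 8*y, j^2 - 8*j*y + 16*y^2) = -j + 4*y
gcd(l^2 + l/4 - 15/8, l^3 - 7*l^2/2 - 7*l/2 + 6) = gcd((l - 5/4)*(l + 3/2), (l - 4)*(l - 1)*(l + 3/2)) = l + 3/2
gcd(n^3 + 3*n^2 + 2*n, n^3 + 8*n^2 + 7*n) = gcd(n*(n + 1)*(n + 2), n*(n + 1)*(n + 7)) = n^2 + n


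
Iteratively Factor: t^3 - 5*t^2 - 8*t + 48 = (t + 3)*(t^2 - 8*t + 16) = (t - 4)*(t + 3)*(t - 4)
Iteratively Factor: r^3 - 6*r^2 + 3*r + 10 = (r + 1)*(r^2 - 7*r + 10) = (r - 5)*(r + 1)*(r - 2)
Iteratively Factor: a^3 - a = (a + 1)*(a^2 - a) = (a - 1)*(a + 1)*(a)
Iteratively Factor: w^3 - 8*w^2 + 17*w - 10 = (w - 1)*(w^2 - 7*w + 10) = (w - 2)*(w - 1)*(w - 5)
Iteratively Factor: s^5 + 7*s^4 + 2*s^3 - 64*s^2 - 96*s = (s + 4)*(s^4 + 3*s^3 - 10*s^2 - 24*s) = (s - 3)*(s + 4)*(s^3 + 6*s^2 + 8*s) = (s - 3)*(s + 4)^2*(s^2 + 2*s) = (s - 3)*(s + 2)*(s + 4)^2*(s)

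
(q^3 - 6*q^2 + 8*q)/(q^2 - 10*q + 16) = q*(q - 4)/(q - 8)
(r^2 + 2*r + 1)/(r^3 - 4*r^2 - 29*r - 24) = (r + 1)/(r^2 - 5*r - 24)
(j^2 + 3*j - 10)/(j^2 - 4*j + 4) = (j + 5)/(j - 2)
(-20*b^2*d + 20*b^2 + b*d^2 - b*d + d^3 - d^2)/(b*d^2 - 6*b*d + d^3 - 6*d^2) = (-20*b^2*d + 20*b^2 + b*d^2 - b*d + d^3 - d^2)/(d*(b*d - 6*b + d^2 - 6*d))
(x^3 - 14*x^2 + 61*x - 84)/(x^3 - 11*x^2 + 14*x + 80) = (x^3 - 14*x^2 + 61*x - 84)/(x^3 - 11*x^2 + 14*x + 80)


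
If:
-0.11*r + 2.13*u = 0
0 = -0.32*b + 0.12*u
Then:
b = 0.375*u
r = 19.3636363636364*u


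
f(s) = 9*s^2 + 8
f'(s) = 18*s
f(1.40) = 25.64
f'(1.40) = 25.20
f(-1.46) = 27.18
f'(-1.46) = -26.28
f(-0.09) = 8.07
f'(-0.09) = -1.62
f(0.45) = 9.82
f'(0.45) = 8.10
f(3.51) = 118.88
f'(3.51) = 63.18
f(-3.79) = 137.28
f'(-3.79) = -68.22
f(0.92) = 15.62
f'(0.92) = 16.56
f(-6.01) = 333.08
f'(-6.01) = -108.18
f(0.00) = 8.00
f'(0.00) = 0.00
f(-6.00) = 332.00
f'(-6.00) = -108.00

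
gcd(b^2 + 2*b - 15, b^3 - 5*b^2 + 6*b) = b - 3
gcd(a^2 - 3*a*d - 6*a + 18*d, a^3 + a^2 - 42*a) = a - 6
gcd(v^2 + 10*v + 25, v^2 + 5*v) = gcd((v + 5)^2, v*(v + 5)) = v + 5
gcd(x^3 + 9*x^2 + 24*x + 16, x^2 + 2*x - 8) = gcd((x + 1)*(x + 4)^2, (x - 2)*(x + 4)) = x + 4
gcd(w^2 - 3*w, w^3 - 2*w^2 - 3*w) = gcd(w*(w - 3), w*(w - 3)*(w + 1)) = w^2 - 3*w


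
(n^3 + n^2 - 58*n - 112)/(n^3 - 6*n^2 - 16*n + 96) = (n^3 + n^2 - 58*n - 112)/(n^3 - 6*n^2 - 16*n + 96)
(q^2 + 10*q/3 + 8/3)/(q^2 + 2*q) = (q + 4/3)/q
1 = 1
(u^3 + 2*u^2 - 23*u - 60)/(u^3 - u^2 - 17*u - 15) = (u + 4)/(u + 1)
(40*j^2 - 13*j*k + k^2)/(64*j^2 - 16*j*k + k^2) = (5*j - k)/(8*j - k)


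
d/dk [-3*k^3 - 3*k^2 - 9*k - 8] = -9*k^2 - 6*k - 9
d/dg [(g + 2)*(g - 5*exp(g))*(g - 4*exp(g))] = -9*g^2*exp(g) + 3*g^2 + 40*g*exp(2*g) - 36*g*exp(g) + 4*g + 100*exp(2*g) - 18*exp(g)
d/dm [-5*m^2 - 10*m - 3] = -10*m - 10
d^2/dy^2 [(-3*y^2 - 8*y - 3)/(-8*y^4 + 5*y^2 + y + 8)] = 2*(576*y^8 + 3072*y^7 + 2040*y^6 - 816*y^5 + 1416*y^4 + 5257*y^3 + 1017*y^2 - 915*y + 11)/(512*y^12 - 960*y^10 - 192*y^9 - 936*y^8 + 240*y^7 + 1819*y^6 + 309*y^5 + 921*y^4 - 241*y^3 - 984*y^2 - 192*y - 512)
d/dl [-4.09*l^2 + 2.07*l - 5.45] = 2.07 - 8.18*l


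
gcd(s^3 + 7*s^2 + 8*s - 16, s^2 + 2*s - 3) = s - 1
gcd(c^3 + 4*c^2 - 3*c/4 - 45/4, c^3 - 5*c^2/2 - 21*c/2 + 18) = c^2 + 3*c/2 - 9/2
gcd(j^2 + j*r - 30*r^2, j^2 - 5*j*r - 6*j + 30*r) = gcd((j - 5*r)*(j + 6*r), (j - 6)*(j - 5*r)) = -j + 5*r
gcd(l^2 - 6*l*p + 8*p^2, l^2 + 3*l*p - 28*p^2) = -l + 4*p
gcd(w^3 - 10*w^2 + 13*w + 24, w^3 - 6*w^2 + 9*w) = w - 3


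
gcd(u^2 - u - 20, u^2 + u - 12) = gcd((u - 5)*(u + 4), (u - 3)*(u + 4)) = u + 4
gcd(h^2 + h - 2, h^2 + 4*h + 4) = h + 2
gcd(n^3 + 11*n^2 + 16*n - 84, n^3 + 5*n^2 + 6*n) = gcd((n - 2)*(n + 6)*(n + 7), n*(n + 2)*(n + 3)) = 1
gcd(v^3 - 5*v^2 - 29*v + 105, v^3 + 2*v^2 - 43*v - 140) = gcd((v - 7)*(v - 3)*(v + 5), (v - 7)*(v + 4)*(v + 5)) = v^2 - 2*v - 35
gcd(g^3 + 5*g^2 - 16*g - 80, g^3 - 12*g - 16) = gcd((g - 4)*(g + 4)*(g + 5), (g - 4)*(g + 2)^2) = g - 4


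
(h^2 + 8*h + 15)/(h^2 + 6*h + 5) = (h + 3)/(h + 1)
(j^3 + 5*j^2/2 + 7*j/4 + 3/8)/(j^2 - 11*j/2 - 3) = (j^2 + 2*j + 3/4)/(j - 6)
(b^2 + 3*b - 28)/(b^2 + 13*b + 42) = (b - 4)/(b + 6)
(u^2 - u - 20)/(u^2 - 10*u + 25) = (u + 4)/(u - 5)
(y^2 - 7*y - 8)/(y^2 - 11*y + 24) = (y + 1)/(y - 3)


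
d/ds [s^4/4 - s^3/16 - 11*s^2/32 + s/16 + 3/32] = s^3 - 3*s^2/16 - 11*s/16 + 1/16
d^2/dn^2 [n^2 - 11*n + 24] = 2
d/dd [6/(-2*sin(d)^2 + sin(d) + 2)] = 6*(4*sin(d) - 1)*cos(d)/(sin(d) + cos(2*d) + 1)^2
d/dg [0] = 0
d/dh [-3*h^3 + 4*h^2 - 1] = h*(8 - 9*h)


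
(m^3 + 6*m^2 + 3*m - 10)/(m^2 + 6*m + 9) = (m^3 + 6*m^2 + 3*m - 10)/(m^2 + 6*m + 9)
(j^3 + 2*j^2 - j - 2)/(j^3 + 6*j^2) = (j^3 + 2*j^2 - j - 2)/(j^2*(j + 6))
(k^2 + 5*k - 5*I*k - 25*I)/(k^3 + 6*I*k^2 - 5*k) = (k^2 + 5*k*(1 - I) - 25*I)/(k*(k^2 + 6*I*k - 5))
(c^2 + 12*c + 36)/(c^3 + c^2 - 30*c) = (c + 6)/(c*(c - 5))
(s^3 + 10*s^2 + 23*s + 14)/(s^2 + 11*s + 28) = (s^2 + 3*s + 2)/(s + 4)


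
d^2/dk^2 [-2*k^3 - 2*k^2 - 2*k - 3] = -12*k - 4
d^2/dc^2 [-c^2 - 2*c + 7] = -2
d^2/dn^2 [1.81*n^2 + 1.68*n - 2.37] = 3.62000000000000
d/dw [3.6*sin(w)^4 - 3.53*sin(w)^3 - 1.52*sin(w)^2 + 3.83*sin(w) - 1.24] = (14.4*sin(w)^3 - 10.59*sin(w)^2 - 3.04*sin(w) + 3.83)*cos(w)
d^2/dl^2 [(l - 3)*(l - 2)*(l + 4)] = 6*l - 2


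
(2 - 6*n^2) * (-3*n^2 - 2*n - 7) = 18*n^4 + 12*n^3 + 36*n^2 - 4*n - 14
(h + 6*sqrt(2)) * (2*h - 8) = 2*h^2 - 8*h + 12*sqrt(2)*h - 48*sqrt(2)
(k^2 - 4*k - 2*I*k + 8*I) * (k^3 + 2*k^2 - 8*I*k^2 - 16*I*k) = k^5 - 2*k^4 - 10*I*k^4 - 24*k^3 + 20*I*k^3 + 32*k^2 + 80*I*k^2 + 128*k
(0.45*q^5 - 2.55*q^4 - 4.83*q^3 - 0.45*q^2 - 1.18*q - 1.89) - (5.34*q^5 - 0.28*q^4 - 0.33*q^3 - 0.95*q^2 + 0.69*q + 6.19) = -4.89*q^5 - 2.27*q^4 - 4.5*q^3 + 0.5*q^2 - 1.87*q - 8.08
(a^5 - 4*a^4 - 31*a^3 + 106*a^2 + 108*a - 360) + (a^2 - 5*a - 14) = a^5 - 4*a^4 - 31*a^3 + 107*a^2 + 103*a - 374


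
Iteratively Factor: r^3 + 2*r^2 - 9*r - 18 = (r + 3)*(r^2 - r - 6) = (r - 3)*(r + 3)*(r + 2)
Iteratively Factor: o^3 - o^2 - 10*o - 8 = (o - 4)*(o^2 + 3*o + 2) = (o - 4)*(o + 2)*(o + 1)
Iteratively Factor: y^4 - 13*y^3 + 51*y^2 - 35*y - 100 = (y - 4)*(y^3 - 9*y^2 + 15*y + 25) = (y - 4)*(y + 1)*(y^2 - 10*y + 25) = (y - 5)*(y - 4)*(y + 1)*(y - 5)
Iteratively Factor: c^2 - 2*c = (c - 2)*(c)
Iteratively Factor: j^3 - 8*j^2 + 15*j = (j - 3)*(j^2 - 5*j) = j*(j - 3)*(j - 5)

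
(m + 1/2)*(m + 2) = m^2 + 5*m/2 + 1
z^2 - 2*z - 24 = (z - 6)*(z + 4)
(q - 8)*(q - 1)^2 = q^3 - 10*q^2 + 17*q - 8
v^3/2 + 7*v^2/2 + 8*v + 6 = (v/2 + 1)*(v + 2)*(v + 3)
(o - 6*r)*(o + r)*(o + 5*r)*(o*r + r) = o^4*r + o^3*r - 31*o^2*r^3 - 30*o*r^4 - 31*o*r^3 - 30*r^4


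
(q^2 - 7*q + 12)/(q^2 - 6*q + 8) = (q - 3)/(q - 2)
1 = 1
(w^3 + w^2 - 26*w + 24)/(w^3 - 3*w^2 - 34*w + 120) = (w - 1)/(w - 5)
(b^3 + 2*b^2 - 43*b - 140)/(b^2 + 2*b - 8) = (b^2 - 2*b - 35)/(b - 2)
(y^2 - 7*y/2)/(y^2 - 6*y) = (y - 7/2)/(y - 6)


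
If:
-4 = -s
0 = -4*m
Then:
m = 0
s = 4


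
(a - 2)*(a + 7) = a^2 + 5*a - 14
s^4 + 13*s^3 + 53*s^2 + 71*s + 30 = (s + 1)^2*(s + 5)*(s + 6)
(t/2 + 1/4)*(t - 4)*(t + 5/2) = t^3/2 - t^2/2 - 43*t/8 - 5/2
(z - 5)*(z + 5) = z^2 - 25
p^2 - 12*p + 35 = (p - 7)*(p - 5)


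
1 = 1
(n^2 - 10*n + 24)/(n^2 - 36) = (n - 4)/(n + 6)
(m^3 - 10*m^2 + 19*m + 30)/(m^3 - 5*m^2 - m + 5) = (m - 6)/(m - 1)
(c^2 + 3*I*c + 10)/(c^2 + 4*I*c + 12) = (c + 5*I)/(c + 6*I)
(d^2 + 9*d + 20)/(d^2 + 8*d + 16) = (d + 5)/(d + 4)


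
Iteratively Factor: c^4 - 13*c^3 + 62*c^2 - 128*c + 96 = (c - 4)*(c^3 - 9*c^2 + 26*c - 24) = (c - 4)*(c - 2)*(c^2 - 7*c + 12) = (c - 4)*(c - 3)*(c - 2)*(c - 4)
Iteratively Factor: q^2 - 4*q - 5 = (q + 1)*(q - 5)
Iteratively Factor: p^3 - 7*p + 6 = (p - 2)*(p^2 + 2*p - 3) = (p - 2)*(p + 3)*(p - 1)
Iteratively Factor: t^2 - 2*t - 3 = (t + 1)*(t - 3)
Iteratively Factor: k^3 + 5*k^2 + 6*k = (k + 3)*(k^2 + 2*k) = (k + 2)*(k + 3)*(k)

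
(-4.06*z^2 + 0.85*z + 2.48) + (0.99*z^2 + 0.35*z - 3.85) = -3.07*z^2 + 1.2*z - 1.37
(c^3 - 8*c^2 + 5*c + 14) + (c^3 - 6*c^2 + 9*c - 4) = 2*c^3 - 14*c^2 + 14*c + 10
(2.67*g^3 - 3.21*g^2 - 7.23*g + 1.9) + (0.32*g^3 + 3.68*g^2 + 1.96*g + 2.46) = 2.99*g^3 + 0.47*g^2 - 5.27*g + 4.36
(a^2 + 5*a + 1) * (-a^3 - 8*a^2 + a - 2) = -a^5 - 13*a^4 - 40*a^3 - 5*a^2 - 9*a - 2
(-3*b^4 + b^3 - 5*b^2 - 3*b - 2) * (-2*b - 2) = 6*b^5 + 4*b^4 + 8*b^3 + 16*b^2 + 10*b + 4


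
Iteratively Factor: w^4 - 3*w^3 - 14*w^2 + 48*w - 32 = (w - 1)*(w^3 - 2*w^2 - 16*w + 32) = (w - 4)*(w - 1)*(w^2 + 2*w - 8) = (w - 4)*(w - 1)*(w + 4)*(w - 2)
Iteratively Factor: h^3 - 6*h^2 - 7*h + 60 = (h - 4)*(h^2 - 2*h - 15) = (h - 5)*(h - 4)*(h + 3)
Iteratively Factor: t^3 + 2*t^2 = (t)*(t^2 + 2*t) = t^2*(t + 2)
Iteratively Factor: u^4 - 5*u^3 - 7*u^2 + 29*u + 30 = (u + 2)*(u^3 - 7*u^2 + 7*u + 15) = (u + 1)*(u + 2)*(u^2 - 8*u + 15) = (u - 3)*(u + 1)*(u + 2)*(u - 5)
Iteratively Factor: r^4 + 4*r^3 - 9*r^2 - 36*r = (r - 3)*(r^3 + 7*r^2 + 12*r) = (r - 3)*(r + 4)*(r^2 + 3*r) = (r - 3)*(r + 3)*(r + 4)*(r)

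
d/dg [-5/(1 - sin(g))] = -5*cos(g)/(sin(g) - 1)^2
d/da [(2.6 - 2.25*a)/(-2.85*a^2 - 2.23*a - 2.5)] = (-6.4125*a^2 + 14.82*a + 11.423)/(8.1225*a^4 + 12.711*a^3 + 19.2229*a^2 + 11.15*a + 6.25)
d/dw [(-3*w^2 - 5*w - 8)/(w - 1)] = (-3*w^2 + 6*w + 13)/(w^2 - 2*w + 1)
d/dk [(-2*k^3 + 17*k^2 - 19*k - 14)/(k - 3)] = (-4*k^3 + 35*k^2 - 102*k + 71)/(k^2 - 6*k + 9)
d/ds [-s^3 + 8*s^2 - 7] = s*(16 - 3*s)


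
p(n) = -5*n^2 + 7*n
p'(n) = 7 - 10*n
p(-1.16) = -14.85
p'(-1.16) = 18.60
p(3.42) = -34.54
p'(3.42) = -27.20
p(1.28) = 0.77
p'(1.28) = -5.80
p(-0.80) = -8.80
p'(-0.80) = 15.00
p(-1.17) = -15.03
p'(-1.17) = 18.70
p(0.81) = 2.39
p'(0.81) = -1.10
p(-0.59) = -5.87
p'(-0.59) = 12.90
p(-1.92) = -31.87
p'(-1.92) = 26.20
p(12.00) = -636.00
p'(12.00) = -113.00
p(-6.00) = -222.00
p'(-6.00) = 67.00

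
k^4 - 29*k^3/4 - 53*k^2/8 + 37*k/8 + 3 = (k - 8)*(k - 3/4)*(k + 1/2)*(k + 1)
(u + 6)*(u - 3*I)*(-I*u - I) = -I*u^3 - 3*u^2 - 7*I*u^2 - 21*u - 6*I*u - 18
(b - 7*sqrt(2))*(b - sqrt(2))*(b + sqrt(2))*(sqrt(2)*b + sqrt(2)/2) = sqrt(2)*b^4 - 14*b^3 + sqrt(2)*b^3/2 - 7*b^2 - 2*sqrt(2)*b^2 - sqrt(2)*b + 28*b + 14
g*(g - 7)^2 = g^3 - 14*g^2 + 49*g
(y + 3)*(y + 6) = y^2 + 9*y + 18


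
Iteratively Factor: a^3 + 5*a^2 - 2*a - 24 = (a + 4)*(a^2 + a - 6) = (a - 2)*(a + 4)*(a + 3)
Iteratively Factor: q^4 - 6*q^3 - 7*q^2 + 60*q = (q + 3)*(q^3 - 9*q^2 + 20*q) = (q - 4)*(q + 3)*(q^2 - 5*q) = (q - 5)*(q - 4)*(q + 3)*(q)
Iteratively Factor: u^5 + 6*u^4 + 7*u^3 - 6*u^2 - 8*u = (u + 2)*(u^4 + 4*u^3 - u^2 - 4*u) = (u + 2)*(u + 4)*(u^3 - u) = (u + 1)*(u + 2)*(u + 4)*(u^2 - u) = u*(u + 1)*(u + 2)*(u + 4)*(u - 1)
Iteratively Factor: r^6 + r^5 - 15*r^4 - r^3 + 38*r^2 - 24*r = (r + 2)*(r^5 - r^4 - 13*r^3 + 25*r^2 - 12*r) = (r - 1)*(r + 2)*(r^4 - 13*r^2 + 12*r) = r*(r - 1)*(r + 2)*(r^3 - 13*r + 12) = r*(r - 1)*(r + 2)*(r + 4)*(r^2 - 4*r + 3) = r*(r - 3)*(r - 1)*(r + 2)*(r + 4)*(r - 1)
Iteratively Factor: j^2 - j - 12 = (j - 4)*(j + 3)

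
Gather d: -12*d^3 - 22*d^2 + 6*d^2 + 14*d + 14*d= -12*d^3 - 16*d^2 + 28*d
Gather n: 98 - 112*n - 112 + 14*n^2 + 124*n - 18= 14*n^2 + 12*n - 32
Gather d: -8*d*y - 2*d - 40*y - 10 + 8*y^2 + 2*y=d*(-8*y - 2) + 8*y^2 - 38*y - 10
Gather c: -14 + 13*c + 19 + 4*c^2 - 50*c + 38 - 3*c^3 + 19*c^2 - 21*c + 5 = -3*c^3 + 23*c^2 - 58*c + 48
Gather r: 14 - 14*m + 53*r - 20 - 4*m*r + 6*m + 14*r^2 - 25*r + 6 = -8*m + 14*r^2 + r*(28 - 4*m)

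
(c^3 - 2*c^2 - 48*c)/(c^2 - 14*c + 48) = c*(c + 6)/(c - 6)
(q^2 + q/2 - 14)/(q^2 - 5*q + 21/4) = 2*(q + 4)/(2*q - 3)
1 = 1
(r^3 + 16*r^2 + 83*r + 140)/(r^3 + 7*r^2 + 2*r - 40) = (r + 7)/(r - 2)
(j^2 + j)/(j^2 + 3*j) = (j + 1)/(j + 3)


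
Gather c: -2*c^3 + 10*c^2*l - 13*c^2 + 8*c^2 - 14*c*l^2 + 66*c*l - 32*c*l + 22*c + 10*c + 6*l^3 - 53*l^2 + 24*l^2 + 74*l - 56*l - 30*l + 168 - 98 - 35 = -2*c^3 + c^2*(10*l - 5) + c*(-14*l^2 + 34*l + 32) + 6*l^3 - 29*l^2 - 12*l + 35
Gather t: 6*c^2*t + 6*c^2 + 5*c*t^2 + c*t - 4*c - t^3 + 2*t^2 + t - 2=6*c^2 - 4*c - t^3 + t^2*(5*c + 2) + t*(6*c^2 + c + 1) - 2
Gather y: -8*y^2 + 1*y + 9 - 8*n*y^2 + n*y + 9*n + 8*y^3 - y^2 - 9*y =9*n + 8*y^3 + y^2*(-8*n - 9) + y*(n - 8) + 9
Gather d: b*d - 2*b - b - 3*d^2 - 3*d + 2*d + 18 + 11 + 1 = -3*b - 3*d^2 + d*(b - 1) + 30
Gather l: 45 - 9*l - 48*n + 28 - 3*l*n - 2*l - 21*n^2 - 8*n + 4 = l*(-3*n - 11) - 21*n^2 - 56*n + 77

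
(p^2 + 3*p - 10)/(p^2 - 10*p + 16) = (p + 5)/(p - 8)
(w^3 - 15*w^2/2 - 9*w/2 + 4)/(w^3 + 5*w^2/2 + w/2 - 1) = (w - 8)/(w + 2)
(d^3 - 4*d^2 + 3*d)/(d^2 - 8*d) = (d^2 - 4*d + 3)/(d - 8)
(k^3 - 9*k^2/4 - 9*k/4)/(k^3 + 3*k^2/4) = (k - 3)/k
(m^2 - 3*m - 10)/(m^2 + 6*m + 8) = (m - 5)/(m + 4)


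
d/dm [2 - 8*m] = -8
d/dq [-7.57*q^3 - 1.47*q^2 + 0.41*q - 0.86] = -22.71*q^2 - 2.94*q + 0.41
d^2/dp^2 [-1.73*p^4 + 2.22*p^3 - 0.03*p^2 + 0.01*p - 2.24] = -20.76*p^2 + 13.32*p - 0.06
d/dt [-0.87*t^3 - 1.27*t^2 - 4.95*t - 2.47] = -2.61*t^2 - 2.54*t - 4.95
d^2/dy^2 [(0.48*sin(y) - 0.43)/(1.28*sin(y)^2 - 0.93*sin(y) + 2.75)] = (-0.786432000000001*sin(y)^5 + 2.246656*sin(y)^4 + 10.174848*sin(y)^3 - 11.137165*sin(y)^2 - 9.596643*sin(y) + 4.738586)/(2.097152*sin(y)^6 - 4.571136*sin(y)^5 + 16.838016*sin(y)^4 - 20.445957*sin(y)^3 + 36.175425*sin(y)^2 - 21.099375*sin(y) + 20.796875)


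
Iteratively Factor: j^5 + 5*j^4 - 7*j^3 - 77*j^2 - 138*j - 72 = (j + 3)*(j^4 + 2*j^3 - 13*j^2 - 38*j - 24) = (j + 3)^2*(j^3 - j^2 - 10*j - 8) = (j - 4)*(j + 3)^2*(j^2 + 3*j + 2) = (j - 4)*(j + 2)*(j + 3)^2*(j + 1)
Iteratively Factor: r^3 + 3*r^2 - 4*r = (r)*(r^2 + 3*r - 4) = r*(r - 1)*(r + 4)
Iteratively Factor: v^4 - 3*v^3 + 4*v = (v)*(v^3 - 3*v^2 + 4) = v*(v - 2)*(v^2 - v - 2) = v*(v - 2)*(v + 1)*(v - 2)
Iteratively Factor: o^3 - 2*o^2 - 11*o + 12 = (o - 4)*(o^2 + 2*o - 3) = (o - 4)*(o - 1)*(o + 3)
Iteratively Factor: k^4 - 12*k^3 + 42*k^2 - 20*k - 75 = (k - 5)*(k^3 - 7*k^2 + 7*k + 15) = (k - 5)*(k + 1)*(k^2 - 8*k + 15) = (k - 5)^2*(k + 1)*(k - 3)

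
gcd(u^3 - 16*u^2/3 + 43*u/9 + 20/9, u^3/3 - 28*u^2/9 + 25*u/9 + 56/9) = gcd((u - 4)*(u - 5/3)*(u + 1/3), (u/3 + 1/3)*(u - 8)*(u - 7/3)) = 1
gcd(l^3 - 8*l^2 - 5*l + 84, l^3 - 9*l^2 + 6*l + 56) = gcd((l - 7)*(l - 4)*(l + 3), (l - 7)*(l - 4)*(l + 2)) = l^2 - 11*l + 28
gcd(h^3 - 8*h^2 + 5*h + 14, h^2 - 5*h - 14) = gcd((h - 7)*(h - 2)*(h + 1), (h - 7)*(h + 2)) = h - 7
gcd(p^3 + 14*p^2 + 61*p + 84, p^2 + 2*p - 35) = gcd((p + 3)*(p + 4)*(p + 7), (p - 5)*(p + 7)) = p + 7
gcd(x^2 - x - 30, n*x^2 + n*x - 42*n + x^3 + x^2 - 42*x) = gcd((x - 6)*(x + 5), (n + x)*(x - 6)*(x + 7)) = x - 6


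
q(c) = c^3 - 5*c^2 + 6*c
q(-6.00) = -432.00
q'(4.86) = 28.26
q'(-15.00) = 831.00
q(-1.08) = -13.57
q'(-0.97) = 18.52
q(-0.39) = -3.16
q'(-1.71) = 31.87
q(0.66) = 2.07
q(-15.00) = -4590.00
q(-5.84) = -404.74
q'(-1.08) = 20.30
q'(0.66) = 0.71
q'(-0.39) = 10.36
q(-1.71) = -29.88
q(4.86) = 25.85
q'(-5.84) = 166.72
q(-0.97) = -11.44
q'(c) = 3*c^2 - 10*c + 6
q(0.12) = 0.65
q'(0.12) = 4.84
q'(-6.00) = 174.00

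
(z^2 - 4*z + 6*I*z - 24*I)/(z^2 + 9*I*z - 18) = (z - 4)/(z + 3*I)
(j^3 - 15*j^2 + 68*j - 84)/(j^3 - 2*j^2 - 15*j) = (-j^3 + 15*j^2 - 68*j + 84)/(j*(-j^2 + 2*j + 15))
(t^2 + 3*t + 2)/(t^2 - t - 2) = (t + 2)/(t - 2)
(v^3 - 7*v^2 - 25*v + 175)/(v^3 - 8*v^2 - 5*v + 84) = (v^2 - 25)/(v^2 - v - 12)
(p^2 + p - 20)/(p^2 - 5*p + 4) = (p + 5)/(p - 1)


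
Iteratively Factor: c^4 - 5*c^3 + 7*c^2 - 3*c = (c - 1)*(c^3 - 4*c^2 + 3*c) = (c - 3)*(c - 1)*(c^2 - c) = (c - 3)*(c - 1)^2*(c)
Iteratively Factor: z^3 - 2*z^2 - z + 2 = (z - 2)*(z^2 - 1) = (z - 2)*(z - 1)*(z + 1)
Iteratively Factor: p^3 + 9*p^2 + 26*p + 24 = (p + 3)*(p^2 + 6*p + 8) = (p + 2)*(p + 3)*(p + 4)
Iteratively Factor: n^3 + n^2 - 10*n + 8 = (n - 2)*(n^2 + 3*n - 4) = (n - 2)*(n + 4)*(n - 1)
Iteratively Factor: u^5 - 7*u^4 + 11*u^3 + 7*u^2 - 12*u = (u)*(u^4 - 7*u^3 + 11*u^2 + 7*u - 12) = u*(u - 4)*(u^3 - 3*u^2 - u + 3) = u*(u - 4)*(u - 1)*(u^2 - 2*u - 3) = u*(u - 4)*(u - 1)*(u + 1)*(u - 3)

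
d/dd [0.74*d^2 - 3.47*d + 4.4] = 1.48*d - 3.47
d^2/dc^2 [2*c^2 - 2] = 4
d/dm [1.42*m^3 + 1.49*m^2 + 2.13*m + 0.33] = 4.26*m^2 + 2.98*m + 2.13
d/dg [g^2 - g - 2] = 2*g - 1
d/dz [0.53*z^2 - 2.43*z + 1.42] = 1.06*z - 2.43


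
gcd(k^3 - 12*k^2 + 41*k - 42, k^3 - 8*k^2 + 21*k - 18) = k^2 - 5*k + 6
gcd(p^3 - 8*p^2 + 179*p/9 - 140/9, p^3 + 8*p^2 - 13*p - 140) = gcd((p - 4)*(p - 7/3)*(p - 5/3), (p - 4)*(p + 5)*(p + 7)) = p - 4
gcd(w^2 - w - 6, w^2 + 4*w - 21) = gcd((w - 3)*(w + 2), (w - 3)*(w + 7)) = w - 3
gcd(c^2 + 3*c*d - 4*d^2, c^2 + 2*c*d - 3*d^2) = c - d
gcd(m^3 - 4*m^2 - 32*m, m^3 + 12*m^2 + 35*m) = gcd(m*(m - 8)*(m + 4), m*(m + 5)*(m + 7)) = m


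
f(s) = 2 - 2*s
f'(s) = -2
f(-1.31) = 4.62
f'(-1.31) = -2.00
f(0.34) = 1.32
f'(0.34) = -2.00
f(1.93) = -1.86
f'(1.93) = -2.00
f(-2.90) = 7.80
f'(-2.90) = -2.00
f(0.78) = 0.44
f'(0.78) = -2.00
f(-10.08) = 22.16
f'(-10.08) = -2.00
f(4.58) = -7.16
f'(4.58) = -2.00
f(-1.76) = 5.52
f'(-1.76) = -2.00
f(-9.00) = 20.00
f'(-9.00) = -2.00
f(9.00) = -16.00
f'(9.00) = -2.00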